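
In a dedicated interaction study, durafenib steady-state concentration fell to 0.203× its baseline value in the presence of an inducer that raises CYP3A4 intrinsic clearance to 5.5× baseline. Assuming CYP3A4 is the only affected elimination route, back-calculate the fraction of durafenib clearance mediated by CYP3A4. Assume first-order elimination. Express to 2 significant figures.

CL'/CL = 1 / 0.203 = 4.926
5.5·fm + (1 − fm) = 4.926
fm = (4.926 − 1) / (5.5 − 1) = 0.87

0.87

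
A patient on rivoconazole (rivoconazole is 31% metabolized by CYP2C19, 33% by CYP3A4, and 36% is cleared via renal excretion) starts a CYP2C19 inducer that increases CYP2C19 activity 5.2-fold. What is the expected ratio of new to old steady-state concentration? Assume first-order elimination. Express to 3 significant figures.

0.434

CYP2C19: 0.31 × 5.2 = 1.612
CYP3A4: 0.33 (unchanged)
Other: 0.36 (unchanged)
CL_new/CL_old = 1.612 + 0.33 + 0.36 = 2.302.
Steady-state concentration ratio = CL_old/CL_new = 1 / 2.302 = 0.434.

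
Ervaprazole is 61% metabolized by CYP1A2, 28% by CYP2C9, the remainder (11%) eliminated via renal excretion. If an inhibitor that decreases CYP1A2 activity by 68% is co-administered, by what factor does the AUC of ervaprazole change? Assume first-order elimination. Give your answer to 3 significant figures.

1.71

CYP1A2: 0.61 × 0.32 = 0.1952
CYP2C9: 0.28 (unchanged)
Other: 0.11 (unchanged)
New clearance relative to baseline: 0.1952 + 0.28 + 0.11 = 0.5852.
AUC is inversely proportional to clearance, so the fold-change is 1 / 0.5852 = 1.71.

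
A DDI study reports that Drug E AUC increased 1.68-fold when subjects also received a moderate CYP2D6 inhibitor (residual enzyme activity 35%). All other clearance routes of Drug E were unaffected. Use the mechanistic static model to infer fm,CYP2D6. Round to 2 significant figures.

0.62

Let fm be the CYP2D6 fraction. New clearance relative to baseline = fm × 0.35 + (1 − fm).
AUC ratio = 1 / (new CL fraction), so new CL fraction = 1 / 1.68 = 0.5952.
fm × 0.35 + 1 − fm = 0.5952  ⇒  fm × (0.35 − 1) = −0.4048  ⇒  fm = 0.62.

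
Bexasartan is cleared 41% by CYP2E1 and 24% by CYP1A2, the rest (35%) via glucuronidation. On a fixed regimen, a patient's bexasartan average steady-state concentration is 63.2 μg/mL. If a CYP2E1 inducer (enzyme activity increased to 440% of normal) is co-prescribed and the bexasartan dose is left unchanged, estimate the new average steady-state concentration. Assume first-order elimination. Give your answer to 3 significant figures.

The CYP2E1 pathway (41% of clearance) rises to 4.4× activity: 0.41 × 4.4 = 1.804.
CYP1A2 (24%) and the residual 35% are unaffected.
CL_new/CL_old = 1.804 + 0.24 + 0.35 = 2.394.
New average steady-state concentration = baseline ÷ relative clearance = 63.2 / 2.394 = 26.4 μg/mL.

26.4 μg/mL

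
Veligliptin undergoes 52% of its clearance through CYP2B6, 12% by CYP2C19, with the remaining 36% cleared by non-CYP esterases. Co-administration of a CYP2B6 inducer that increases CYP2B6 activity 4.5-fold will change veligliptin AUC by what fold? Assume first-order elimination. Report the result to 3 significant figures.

The CYP2B6 pathway (52% of clearance) increases to 4.5× activity: 0.52 × 4.5 = 2.34.
CYP2C19 (12%) and the residual 36% are unaffected.
CL_new/CL_old = 2.34 + 0.12 + 0.36 = 2.82.
Since AUC ∝ 1/CL, the ratio is 1 / 2.82 = 0.355.

0.355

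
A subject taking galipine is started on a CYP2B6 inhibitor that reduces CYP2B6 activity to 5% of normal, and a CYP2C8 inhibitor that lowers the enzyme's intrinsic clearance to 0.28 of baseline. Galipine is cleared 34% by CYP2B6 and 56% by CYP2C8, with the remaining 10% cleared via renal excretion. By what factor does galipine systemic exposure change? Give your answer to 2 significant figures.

CYP2B6: 0.34 × 0.05 = 0.017
CYP2C8: 0.56 × 0.28 = 0.1568
Other: 0.1 (unchanged)
Relative clearance = 0.017 + 0.1568 + 0.1 = 0.2738.
Because systemic exposure varies inversely with clearance, the combined effect is 1 / 0.2738 = 3.7.

3.7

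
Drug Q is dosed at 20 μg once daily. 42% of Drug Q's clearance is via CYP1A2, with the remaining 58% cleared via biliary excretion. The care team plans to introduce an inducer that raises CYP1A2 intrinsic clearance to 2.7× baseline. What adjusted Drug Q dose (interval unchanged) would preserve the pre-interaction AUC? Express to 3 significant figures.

34.3 μg

CYP1A2: 0.42 × 2.7 = 1.134
Other: 0.58 (unchanged)
New clearance relative to baseline: 1.134 + 0.58 = 1.714.
Css,avg = (dose rate)/CL, so holding Css fixed requires dose ∝ CL: 20 × 1.714 = 34.3 μg.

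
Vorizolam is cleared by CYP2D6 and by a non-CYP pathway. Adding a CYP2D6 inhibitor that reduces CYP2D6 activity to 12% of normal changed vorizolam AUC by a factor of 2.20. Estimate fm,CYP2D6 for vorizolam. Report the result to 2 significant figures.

0.62

CL'/CL = 1 / 2.20 = 0.4545
0.12·fm + (1 − fm) = 0.4545
fm = (0.4545 − 1) / (0.12 − 1) = 0.62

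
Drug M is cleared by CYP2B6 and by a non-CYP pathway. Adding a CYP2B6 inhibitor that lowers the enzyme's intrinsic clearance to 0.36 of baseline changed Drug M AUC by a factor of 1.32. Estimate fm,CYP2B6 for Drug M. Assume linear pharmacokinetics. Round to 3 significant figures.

0.379

Call the CYP2B6 fraction fm. After the interaction, CL_new/CL_old = fm × 0.36 + (1 − fm).
AUC ratio = 1 / (new CL fraction), so new CL fraction = 1 / 1.32 = 0.7576.
fm × 0.36 + 1 − fm = 0.7576  ⇒  fm × (0.36 − 1) = −0.2424  ⇒  fm = 0.379.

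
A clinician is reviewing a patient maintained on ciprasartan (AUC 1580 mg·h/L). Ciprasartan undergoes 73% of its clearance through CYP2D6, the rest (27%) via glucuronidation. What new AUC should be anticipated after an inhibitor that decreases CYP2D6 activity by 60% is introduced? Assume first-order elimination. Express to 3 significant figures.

CYP2D6: 0.73 × 0.4 = 0.292
Other: 0.27 (unchanged)
CL_new/CL_old = 0.292 + 0.27 = 0.562.
With dosing unchanged, AUC scales as 1/CL: 1580 / 0.562 = 2.81 × 10³ mg·h/L.

2.81 × 10³ mg·h/L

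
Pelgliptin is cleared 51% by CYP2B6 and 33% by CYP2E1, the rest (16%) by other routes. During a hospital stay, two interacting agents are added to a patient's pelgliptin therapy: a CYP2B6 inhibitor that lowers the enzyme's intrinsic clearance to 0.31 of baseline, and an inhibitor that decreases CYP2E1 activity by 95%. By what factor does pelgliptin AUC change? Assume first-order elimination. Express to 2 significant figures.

The CYP2B6 pathway (51% of clearance) falls to 0.31× activity: 0.51 × 0.31 = 0.1581.
The CYP2E1 pathway (33% of clearance) is reduced to 0.05× activity: 0.33 × 0.05 = 0.0165.
Non-CYP routes (16%) are unchanged.
CL_new/CL_old = 0.1581 + 0.0165 + 0.16 = 0.3346.
AUC ∝ 1/CL: fold-change = 1 / 0.3346 = 3.0.

3.0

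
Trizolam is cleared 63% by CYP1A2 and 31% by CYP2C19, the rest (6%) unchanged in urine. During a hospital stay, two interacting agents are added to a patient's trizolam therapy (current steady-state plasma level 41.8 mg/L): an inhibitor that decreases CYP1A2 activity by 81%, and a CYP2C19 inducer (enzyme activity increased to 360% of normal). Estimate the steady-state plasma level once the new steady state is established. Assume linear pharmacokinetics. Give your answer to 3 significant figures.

32.3 mg/L

CYP1A2: 0.63 × 0.19 = 0.1197
CYP2C19: 0.31 × 3.6 = 1.116
Other: 0.06 (unchanged)
CL_new/CL_old = 0.1197 + 1.116 + 0.06 = 1.2957.
New steady-state plasma level = 41.8 / 1.2957 = 32.3 mg/L (concentration scales inversely with clearance).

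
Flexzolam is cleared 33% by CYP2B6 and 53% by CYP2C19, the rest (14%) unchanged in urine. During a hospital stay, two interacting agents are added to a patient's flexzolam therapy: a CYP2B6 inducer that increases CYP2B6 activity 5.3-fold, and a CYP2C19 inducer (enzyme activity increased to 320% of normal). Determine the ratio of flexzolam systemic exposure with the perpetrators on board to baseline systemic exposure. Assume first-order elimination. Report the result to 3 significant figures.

The CYP2B6 pathway (33% of clearance) rises to 5.3× activity: 0.33 × 5.3 = 1.749.
The CYP2C19 pathway (53% of clearance) is boosted to 3.2× activity: 0.53 × 3.2 = 1.696.
The remaining 14% of clearance is unaffected.
Relative clearance = 1.749 + 1.696 + 0.14 = 3.585.
Net systemic exposure ratio = 1 / 3.585 = 0.279.

0.279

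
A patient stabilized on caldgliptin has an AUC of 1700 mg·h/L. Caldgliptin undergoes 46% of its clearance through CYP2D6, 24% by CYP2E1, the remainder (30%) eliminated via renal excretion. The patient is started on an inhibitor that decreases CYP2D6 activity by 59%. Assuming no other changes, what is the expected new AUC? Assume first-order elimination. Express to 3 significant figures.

2.33 × 10³ mg·h/L

The CYP2D6 pathway (46% of clearance) falls to 0.41× activity: 0.46 × 0.41 = 0.1886.
CYP2E1 (24%) and the residual 30% are unaffected.
Relative clearance = 0.1886 + 0.24 + 0.3 = 0.7286.
AUC ∝ 1/CL, so new value = 1700 / 0.7286 = 2.33 × 10³ mg·h/L.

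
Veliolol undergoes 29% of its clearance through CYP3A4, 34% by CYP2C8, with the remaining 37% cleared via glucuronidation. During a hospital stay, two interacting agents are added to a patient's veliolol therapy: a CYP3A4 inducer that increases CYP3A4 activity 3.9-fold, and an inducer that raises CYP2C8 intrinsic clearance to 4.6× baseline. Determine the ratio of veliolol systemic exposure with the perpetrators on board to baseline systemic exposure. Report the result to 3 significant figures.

CYP3A4: 0.29 × 3.9 = 1.131
CYP2C8: 0.34 × 4.6 = 1.564
Other: 0.37 (unchanged)
New clearance relative to baseline: 1.131 + 1.564 + 0.37 = 3.065.
Because systemic exposure varies inversely with clearance, the combined effect is 1 / 3.065 = 0.326.

0.326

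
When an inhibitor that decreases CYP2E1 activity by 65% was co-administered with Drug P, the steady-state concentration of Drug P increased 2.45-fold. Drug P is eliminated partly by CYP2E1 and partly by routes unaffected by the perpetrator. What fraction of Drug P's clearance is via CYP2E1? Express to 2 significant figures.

Let x = fm,CYP2E1. Because steady-state concentration ∝ 1/CL, relative clearance fell to 1/2.45 = 0.4082.
Setting x·0.35 + (1 − x) = 0.4082 and solving: x = (0.4082 − 1)/(0.35 − 1) = 0.91.

0.91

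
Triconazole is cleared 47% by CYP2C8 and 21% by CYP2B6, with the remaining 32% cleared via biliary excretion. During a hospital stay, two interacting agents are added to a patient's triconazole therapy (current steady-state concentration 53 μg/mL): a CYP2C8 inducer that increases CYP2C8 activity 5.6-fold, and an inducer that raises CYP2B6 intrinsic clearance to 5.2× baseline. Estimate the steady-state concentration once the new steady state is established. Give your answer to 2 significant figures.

13 μg/mL

The CYP2C8 pathway (47% of clearance) increases to 5.6× activity: 0.47 × 5.6 = 2.632.
The CYP2B6 pathway (21% of clearance) is boosted to 5.2× activity: 0.21 × 5.2 = 1.092.
Non-CYP routes (32%) are unchanged.
New clearance relative to baseline: 2.632 + 1.092 + 0.32 = 4.044.
Dividing the baseline by the relative clearance: 53 / 4.044 = 13 μg/mL.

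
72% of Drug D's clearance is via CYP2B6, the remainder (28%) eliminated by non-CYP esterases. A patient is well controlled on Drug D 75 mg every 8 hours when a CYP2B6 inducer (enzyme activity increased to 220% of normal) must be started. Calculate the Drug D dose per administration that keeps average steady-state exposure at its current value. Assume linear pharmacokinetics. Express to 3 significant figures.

140 mg

The CYP2B6 pathway (72% of clearance) is boosted to 2.2× activity: 0.72 × 2.2 = 1.584.
The remaining 28% of clearance is unaffected.
New clearance relative to baseline: 1.584 + 0.28 = 1.864.
Exposure is unchanged when dose changes in proportion to clearance. New dose = 75 mg × 1.864 = 140 mg.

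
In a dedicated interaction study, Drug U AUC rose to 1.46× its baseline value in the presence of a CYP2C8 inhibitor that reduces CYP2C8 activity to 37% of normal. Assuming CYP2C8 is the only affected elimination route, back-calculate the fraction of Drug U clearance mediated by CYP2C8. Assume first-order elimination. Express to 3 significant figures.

0.500

Let fm be the CYP2C8 fraction. New clearance relative to baseline = fm × 0.37 + (1 − fm).
AUC ratio = 1 / (new CL fraction), so new CL fraction = 1 / 1.46 = 0.6849.
fm × 0.37 + 1 − fm = 0.6849  ⇒  fm × (0.37 − 1) = −0.3151  ⇒  fm = 0.500.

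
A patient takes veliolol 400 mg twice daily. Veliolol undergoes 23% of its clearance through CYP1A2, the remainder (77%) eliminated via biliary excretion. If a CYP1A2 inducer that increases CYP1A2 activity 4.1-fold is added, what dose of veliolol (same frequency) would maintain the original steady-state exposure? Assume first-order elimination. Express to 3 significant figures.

CYP1A2: 0.23 × 4.1 = 0.943
Other: 0.77 (unchanged)
Relative clearance = 0.943 + 0.77 = 1.713.
To maintain the same steady-state level, dose must scale with clearance: new dose = 400 × 1.713 = 685 mg.

685 mg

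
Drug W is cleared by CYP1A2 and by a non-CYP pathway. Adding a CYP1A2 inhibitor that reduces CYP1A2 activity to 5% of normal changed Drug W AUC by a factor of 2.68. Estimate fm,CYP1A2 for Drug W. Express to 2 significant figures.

0.66

CL'/CL = 1 / 2.68 = 0.3731
0.05·fm + (1 − fm) = 0.3731
fm = (0.3731 − 1) / (0.05 − 1) = 0.66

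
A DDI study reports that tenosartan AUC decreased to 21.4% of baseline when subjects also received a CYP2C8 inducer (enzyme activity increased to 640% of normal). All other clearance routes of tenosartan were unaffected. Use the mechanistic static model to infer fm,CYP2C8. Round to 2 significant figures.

0.68

Write x for the fraction cleared via CYP2C8. The observed AUC change means clearance rose to 1/0.214 = 4.673 of baseline.
Setting x·6.4 + (1 − x) = 4.673 and solving: x = (4.673 − 1)/(6.4 − 1) = 0.68.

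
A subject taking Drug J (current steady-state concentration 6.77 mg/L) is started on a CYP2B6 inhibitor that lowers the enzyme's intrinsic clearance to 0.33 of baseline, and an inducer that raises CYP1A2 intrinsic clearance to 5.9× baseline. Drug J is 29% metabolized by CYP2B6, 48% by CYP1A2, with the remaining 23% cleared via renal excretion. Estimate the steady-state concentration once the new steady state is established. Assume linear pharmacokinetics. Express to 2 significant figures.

2.1 mg/L

The CYP2B6 pathway (29% of clearance) is reduced to 0.33× activity: 0.29 × 0.33 = 0.0957.
The CYP1A2 pathway (48% of clearance) rises to 5.9× activity: 0.48 × 5.9 = 2.832.
Non-CYP routes (23%) are unchanged.
New clearance relative to baseline: 0.0957 + 2.832 + 0.23 = 3.1577.
New steady-state concentration = 6.77 / 3.1577 = 2.1 mg/L (concentration scales inversely with clearance).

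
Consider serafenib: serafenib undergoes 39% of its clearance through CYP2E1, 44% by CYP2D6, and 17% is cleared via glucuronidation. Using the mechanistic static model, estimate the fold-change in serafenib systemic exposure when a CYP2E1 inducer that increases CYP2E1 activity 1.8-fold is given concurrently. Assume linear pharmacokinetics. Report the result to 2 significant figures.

The CYP2E1 pathway (39% of clearance) increases to 1.8× activity: 0.39 × 1.8 = 0.702.
CYP2D6 (44%) and the residual 17% are unaffected.
New clearance relative to baseline: 0.702 + 0.44 + 0.17 = 1.312.
Systemic exposure ratio = CL_old/CL_new = 1 / 1.312 = 0.76.

0.76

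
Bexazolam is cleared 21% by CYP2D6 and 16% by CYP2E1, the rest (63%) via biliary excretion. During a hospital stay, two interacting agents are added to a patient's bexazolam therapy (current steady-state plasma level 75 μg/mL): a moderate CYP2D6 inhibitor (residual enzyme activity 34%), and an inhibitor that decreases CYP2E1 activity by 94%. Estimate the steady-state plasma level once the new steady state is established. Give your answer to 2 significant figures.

1.1 × 10² μg/mL

The CYP2D6 pathway (21% of clearance) falls to 0.34× activity: 0.21 × 0.34 = 0.0714.
The CYP2E1 pathway (16% of clearance) is reduced to 0.06× activity: 0.16 × 0.06 = 0.0096.
Non-CYP routes (63%) are unchanged.
New clearance relative to baseline: 0.0714 + 0.0096 + 0.63 = 0.711.
Dividing the baseline by the relative clearance: 75 / 0.711 = 1.1 × 10² μg/mL.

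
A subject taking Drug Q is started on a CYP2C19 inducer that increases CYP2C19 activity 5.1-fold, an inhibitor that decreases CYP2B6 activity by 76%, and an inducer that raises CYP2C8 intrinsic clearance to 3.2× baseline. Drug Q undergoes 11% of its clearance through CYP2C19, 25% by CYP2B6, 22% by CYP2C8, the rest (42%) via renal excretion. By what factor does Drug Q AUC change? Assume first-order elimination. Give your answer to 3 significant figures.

CYP2C19: 0.11 × 5.1 = 0.561
CYP2B6: 0.25 × 0.24 = 0.06
CYP2C8: 0.22 × 3.2 = 0.704
Other: 0.42 (unchanged)
Relative clearance = 0.561 + 0.06 + 0.704 + 0.42 = 1.745.
Net AUC ratio = 1 / 1.745 = 0.573.

0.573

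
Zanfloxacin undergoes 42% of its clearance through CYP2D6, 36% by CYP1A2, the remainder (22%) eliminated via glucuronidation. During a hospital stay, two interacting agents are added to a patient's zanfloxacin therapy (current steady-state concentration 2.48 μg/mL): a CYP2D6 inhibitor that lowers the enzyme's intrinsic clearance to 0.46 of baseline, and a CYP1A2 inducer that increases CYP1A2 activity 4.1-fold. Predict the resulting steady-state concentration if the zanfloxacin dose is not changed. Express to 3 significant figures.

1.31 μg/mL

The CYP2D6 pathway (42% of clearance) falls to 0.46× activity: 0.42 × 0.46 = 0.1932.
The CYP1A2 pathway (36% of clearance) is boosted to 4.1× activity: 0.36 × 4.1 = 1.476.
Non-CYP routes (22%) are unchanged.
CL_new/CL_old = 0.1932 + 1.476 + 0.22 = 1.8892.
Steady-state concentration ∝ 1/CL: new value = 2.48 / 1.8892 = 1.31 μg/mL.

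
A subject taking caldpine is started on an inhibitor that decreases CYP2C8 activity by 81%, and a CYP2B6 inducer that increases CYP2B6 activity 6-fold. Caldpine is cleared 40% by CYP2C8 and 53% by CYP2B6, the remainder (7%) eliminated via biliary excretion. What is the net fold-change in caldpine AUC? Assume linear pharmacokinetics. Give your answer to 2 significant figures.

0.30

The CYP2C8 pathway (40% of clearance) falls to 0.19× activity: 0.4 × 0.19 = 0.076.
The CYP2B6 pathway (53% of clearance) increases to 6× activity: 0.53 × 6 = 3.18.
The remaining 7% of clearance is unaffected.
Relative clearance = 0.076 + 3.18 + 0.07 = 3.326.
Net AUC ratio = 1 / 3.326 = 0.30.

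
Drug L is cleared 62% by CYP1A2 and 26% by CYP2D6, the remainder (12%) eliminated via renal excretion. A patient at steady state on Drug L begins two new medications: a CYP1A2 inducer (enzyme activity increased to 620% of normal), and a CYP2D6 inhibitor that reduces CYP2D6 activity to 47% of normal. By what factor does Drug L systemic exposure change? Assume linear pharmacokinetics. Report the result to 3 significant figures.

The CYP1A2 pathway (62% of clearance) increases to 6.2× activity: 0.62 × 6.2 = 3.844.
The CYP2D6 pathway (26% of clearance) drops to 0.47× activity: 0.26 × 0.47 = 0.1222.
The remaining 12% of clearance is unaffected.
Relative clearance = 3.844 + 0.1222 + 0.12 = 4.0862.
Net systemic exposure ratio = 1 / 4.0862 = 0.245.

0.245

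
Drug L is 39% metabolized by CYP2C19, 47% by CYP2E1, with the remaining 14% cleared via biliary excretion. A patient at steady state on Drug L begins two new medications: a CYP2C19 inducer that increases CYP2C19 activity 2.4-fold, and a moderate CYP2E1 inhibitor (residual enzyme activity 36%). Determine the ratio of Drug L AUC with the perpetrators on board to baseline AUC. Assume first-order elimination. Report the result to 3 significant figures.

CYP2C19: 0.39 × 2.4 = 0.936
CYP2E1: 0.47 × 0.36 = 0.1692
Other: 0.14 (unchanged)
CL_new/CL_old = 0.936 + 0.1692 + 0.14 = 1.2452.
AUC ∝ 1/CL: fold-change = 1 / 1.2452 = 0.803.

0.803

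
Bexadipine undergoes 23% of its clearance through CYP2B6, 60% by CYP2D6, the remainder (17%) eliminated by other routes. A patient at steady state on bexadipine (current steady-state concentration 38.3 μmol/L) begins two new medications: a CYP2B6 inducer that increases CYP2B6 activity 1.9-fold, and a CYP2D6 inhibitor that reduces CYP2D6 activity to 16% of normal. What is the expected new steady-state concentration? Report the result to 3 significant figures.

54.5 μmol/L

The CYP2B6 pathway (23% of clearance) increases to 1.9× activity: 0.23 × 1.9 = 0.437.
The CYP2D6 pathway (60% of clearance) drops to 0.16× activity: 0.6 × 0.16 = 0.096.
The remaining 17% of clearance is unaffected.
CL_new/CL_old = 0.437 + 0.096 + 0.17 = 0.703.
Steady-state concentration ∝ 1/CL: new value = 38.3 / 0.703 = 54.5 μmol/L.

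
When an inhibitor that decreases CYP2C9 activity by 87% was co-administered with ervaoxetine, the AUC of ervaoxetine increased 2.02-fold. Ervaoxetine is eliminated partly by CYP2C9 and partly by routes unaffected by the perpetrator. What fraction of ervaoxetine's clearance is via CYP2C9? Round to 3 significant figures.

0.580

CL'/CL = 1 / 2.02 = 0.495
0.13·fm + (1 − fm) = 0.495
fm = (0.495 − 1) / (0.13 − 1) = 0.580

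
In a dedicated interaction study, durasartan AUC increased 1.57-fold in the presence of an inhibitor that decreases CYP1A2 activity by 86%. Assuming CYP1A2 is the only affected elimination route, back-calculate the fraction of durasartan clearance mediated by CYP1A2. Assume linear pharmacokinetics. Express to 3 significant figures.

0.422

Write x for the fraction cleared via CYP1A2. The observed AUC change means clearance fell to 1/1.57 = 0.6369 of baseline.
Only the CYP1A2 route changed, so 0.6369 = x·0.14 + (1 − x), giving x = 0.422.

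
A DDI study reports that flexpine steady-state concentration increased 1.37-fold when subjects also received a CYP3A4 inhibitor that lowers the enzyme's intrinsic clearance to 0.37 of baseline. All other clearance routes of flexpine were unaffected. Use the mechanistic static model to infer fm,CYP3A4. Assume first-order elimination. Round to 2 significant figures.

0.43

Write x for the fraction cleared via CYP3A4. The observed steady-state concentration change means clearance fell to 1/1.37 = 0.7299 of baseline.
Only the CYP3A4 route changed, so 0.7299 = x·0.37 + (1 − x), giving x = 0.43.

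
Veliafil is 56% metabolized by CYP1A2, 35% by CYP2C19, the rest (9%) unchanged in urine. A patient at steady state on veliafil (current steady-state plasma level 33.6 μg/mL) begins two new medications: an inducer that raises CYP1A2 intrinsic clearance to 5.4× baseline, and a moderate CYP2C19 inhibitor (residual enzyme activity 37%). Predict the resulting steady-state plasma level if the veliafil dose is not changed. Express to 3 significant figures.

The CYP1A2 pathway (56% of clearance) is boosted to 5.4× activity: 0.56 × 5.4 = 3.024.
The CYP2C19 pathway (35% of clearance) drops to 0.37× activity: 0.35 × 0.37 = 0.1295.
The remaining 9% of clearance is unaffected.
Relative clearance = 3.024 + 0.1295 + 0.09 = 3.2435.
Dividing the baseline by the relative clearance: 33.6 / 3.2435 = 10.4 μg/mL.

10.4 μg/mL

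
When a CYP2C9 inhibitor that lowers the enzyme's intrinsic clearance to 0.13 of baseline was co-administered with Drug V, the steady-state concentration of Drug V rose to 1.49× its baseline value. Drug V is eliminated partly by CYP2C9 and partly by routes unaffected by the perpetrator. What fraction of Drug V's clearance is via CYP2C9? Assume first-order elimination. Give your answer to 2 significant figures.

0.38

Write x for the fraction cleared via CYP2C9. The observed steady-state concentration change means clearance fell to 1/1.49 = 0.6711 of baseline.
Only the CYP2C9 route changed, so 0.6711 = x·0.13 + (1 − x), giving x = 0.38.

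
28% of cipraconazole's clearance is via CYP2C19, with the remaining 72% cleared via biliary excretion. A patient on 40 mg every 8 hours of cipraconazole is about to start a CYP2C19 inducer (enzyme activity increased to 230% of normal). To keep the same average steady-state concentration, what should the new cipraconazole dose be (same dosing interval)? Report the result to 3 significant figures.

54.6 mg

The CYP2C19 pathway (28% of clearance) increases to 2.3× activity: 0.28 × 2.3 = 0.644.
The remaining 72% of clearance is unaffected.
Relative clearance = 0.644 + 0.72 = 1.364.
Css,avg = (dose rate)/CL, so holding Css fixed requires dose ∝ CL: 40 × 1.364 = 54.6 mg.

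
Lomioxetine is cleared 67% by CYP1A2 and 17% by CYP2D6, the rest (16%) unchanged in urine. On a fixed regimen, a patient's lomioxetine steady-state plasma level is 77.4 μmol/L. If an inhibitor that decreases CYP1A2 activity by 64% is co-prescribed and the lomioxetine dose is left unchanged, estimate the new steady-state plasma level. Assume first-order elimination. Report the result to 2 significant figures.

The CYP1A2 pathway (67% of clearance) is reduced to 0.36× activity: 0.67 × 0.36 = 0.2412.
CYP2D6 (17%) and the residual 16% are unaffected.
New clearance relative to baseline: 0.2412 + 0.17 + 0.16 = 0.5712.
New steady-state plasma level = baseline ÷ relative clearance = 77.4 / 0.5712 = 1.4 × 10² μmol/L.

1.4 × 10² μmol/L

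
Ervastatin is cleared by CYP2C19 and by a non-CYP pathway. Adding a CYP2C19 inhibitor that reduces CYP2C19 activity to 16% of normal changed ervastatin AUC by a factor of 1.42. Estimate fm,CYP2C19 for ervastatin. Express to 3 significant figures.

CL'/CL = 1 / 1.42 = 0.7042
0.16·fm + (1 − fm) = 0.7042
fm = (0.7042 − 1) / (0.16 − 1) = 0.352

0.352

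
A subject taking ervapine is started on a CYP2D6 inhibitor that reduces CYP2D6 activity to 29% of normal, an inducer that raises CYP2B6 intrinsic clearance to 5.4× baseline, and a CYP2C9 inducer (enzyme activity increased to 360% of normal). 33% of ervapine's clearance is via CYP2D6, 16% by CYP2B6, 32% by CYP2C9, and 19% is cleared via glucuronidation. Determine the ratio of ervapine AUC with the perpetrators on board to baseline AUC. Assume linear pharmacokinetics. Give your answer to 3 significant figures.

CYP2D6: 0.33 × 0.29 = 0.0957
CYP2B6: 0.16 × 5.4 = 0.864
CYP2C9: 0.32 × 3.6 = 1.152
Other: 0.19 (unchanged)
CL_new/CL_old = 0.0957 + 0.864 + 1.152 + 0.19 = 2.3017.
AUC ∝ 1/CL: fold-change = 1 / 2.3017 = 0.434.

0.434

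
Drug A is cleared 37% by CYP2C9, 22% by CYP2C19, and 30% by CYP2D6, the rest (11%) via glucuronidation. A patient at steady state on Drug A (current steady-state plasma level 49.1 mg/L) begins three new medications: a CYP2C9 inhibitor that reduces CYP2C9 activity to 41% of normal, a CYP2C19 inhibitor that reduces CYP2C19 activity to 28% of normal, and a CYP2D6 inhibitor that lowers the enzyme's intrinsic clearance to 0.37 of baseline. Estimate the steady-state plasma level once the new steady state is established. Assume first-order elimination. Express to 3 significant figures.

113 mg/L

The CYP2C9 pathway (37% of clearance) is reduced to 0.41× activity: 0.37 × 0.41 = 0.1517.
The CYP2C19 pathway (22% of clearance) drops to 0.28× activity: 0.22 × 0.28 = 0.0616.
The CYP2D6 pathway (30% of clearance) is reduced to 0.37× activity: 0.3 × 0.37 = 0.111.
Non-CYP routes (11%) are unchanged.
CL_new/CL_old = 0.1517 + 0.0616 + 0.111 + 0.11 = 0.4343.
New steady-state plasma level = 49.1 / 0.4343 = 113 mg/L (concentration scales inversely with clearance).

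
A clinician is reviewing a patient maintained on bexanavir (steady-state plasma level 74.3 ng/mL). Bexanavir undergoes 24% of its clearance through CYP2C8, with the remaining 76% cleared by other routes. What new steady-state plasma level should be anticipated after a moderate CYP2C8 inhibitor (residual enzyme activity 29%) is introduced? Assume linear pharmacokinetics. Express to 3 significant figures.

89.6 ng/mL

The CYP2C8 pathway (24% of clearance) is reduced to 0.29× activity: 0.24 × 0.29 = 0.0696.
The remaining 76% of clearance is unaffected.
CL_new/CL_old = 0.0696 + 0.76 = 0.8296.
With dosing unchanged, steady-state plasma level scales as 1/CL: 74.3 / 0.8296 = 89.6 ng/mL.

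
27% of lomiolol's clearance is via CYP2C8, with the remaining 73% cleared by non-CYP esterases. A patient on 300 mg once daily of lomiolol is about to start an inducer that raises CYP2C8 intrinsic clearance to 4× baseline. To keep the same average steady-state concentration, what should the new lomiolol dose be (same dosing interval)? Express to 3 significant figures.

543 mg

The CYP2C8 pathway (27% of clearance) is boosted to 4× activity: 0.27 × 4 = 1.08.
Non-CYP routes (73%) are unchanged.
Relative clearance = 1.08 + 0.73 = 1.81.
Css,avg = (dose rate)/CL, so holding Css fixed requires dose ∝ CL: 300 × 1.81 = 543 mg.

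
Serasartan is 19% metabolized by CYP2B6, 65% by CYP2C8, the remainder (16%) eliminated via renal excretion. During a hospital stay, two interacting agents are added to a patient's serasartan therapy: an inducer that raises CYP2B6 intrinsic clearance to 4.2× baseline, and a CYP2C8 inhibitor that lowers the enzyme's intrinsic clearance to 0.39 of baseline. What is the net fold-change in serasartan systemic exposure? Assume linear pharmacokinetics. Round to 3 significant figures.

The CYP2B6 pathway (19% of clearance) increases to 4.2× activity: 0.19 × 4.2 = 0.798.
The CYP2C8 pathway (65% of clearance) falls to 0.39× activity: 0.65 × 0.39 = 0.2535.
Non-CYP routes (16%) are unchanged.
CL_new/CL_old = 0.798 + 0.2535 + 0.16 = 1.2115.
Net systemic exposure ratio = 1 / 1.2115 = 0.825.

0.825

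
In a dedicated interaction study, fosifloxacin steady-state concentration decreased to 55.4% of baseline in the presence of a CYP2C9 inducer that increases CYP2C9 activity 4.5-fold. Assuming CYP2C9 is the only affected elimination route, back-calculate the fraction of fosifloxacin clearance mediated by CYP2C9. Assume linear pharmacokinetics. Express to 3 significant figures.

0.230

Call the CYP2C9 fraction fm. After the interaction, CL_new/CL_old = fm × 4.5 + (1 − fm).
Steady-state concentration ratio = 1 / (new CL fraction), so new CL fraction = 1 / 0.554 = 1.805.
fm × 4.5 + 1 − fm = 1.805  ⇒  fm × (4.5 − 1) = 0.8051  ⇒  fm = 0.230.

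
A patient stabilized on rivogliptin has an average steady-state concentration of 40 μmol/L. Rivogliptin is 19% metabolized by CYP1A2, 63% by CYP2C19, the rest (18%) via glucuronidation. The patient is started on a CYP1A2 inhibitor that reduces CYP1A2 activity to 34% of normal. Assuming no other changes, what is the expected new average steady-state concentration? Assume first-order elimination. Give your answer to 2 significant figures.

46 μmol/L

The CYP1A2 pathway (19% of clearance) drops to 0.34× activity: 0.19 × 0.34 = 0.0646.
CYP2C19 (63%) and the residual 18% are unaffected.
Relative clearance = 0.0646 + 0.63 + 0.18 = 0.8746.
Average steady-state concentration ∝ 1/CL, so new value = 40 / 0.8746 = 46 μmol/L.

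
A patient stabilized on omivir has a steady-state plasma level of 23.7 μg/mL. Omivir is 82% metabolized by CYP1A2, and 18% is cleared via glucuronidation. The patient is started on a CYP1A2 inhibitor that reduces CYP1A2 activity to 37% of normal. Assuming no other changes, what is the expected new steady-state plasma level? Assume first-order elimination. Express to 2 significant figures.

CYP1A2: 0.82 × 0.37 = 0.3034
Other: 0.18 (unchanged)
Relative clearance = 0.3034 + 0.18 = 0.4834.
New steady-state plasma level = baseline ÷ relative clearance = 23.7 / 0.4834 = 49 μg/mL.

49 μg/mL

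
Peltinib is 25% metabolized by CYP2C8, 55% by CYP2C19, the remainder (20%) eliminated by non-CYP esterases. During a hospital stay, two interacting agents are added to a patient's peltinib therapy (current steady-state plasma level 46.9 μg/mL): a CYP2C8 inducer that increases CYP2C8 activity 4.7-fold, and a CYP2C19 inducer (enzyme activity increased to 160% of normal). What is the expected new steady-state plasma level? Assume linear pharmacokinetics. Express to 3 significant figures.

The CYP2C8 pathway (25% of clearance) increases to 4.7× activity: 0.25 × 4.7 = 1.175.
The CYP2C19 pathway (55% of clearance) rises to 1.6× activity: 0.55 × 1.6 = 0.88.
Non-CYP routes (20%) are unchanged.
Relative clearance = 1.175 + 0.88 + 0.2 = 2.255.
Steady-state plasma level ∝ 1/CL: new value = 46.9 / 2.255 = 20.8 μg/mL.

20.8 μg/mL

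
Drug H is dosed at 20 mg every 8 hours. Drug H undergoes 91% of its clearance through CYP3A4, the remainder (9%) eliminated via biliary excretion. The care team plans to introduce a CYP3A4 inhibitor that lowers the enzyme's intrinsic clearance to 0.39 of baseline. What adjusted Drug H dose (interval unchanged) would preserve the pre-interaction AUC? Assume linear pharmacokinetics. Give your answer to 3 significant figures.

The CYP3A4 pathway (91% of clearance) is reduced to 0.39× activity: 0.91 × 0.39 = 0.3549.
Non-CYP routes (9%) are unchanged.
CL_new/CL_old = 0.3549 + 0.09 = 0.4449.
Exposure is unchanged when dose changes in proportion to clearance. New dose = 20 mg × 0.4449 = 8.90 mg.

8.90 mg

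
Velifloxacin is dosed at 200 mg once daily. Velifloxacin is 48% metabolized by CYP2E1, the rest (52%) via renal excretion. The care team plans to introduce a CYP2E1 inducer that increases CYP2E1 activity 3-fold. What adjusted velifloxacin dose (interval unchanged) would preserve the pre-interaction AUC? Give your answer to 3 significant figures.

The CYP2E1 pathway (48% of clearance) rises to 3× activity: 0.48 × 3 = 1.44.
Non-CYP routes (52%) are unchanged.
CL_new/CL_old = 1.44 + 0.52 = 1.96.
Exposure is unchanged when dose changes in proportion to clearance. New dose = 200 mg × 1.96 = 392 mg.

392 mg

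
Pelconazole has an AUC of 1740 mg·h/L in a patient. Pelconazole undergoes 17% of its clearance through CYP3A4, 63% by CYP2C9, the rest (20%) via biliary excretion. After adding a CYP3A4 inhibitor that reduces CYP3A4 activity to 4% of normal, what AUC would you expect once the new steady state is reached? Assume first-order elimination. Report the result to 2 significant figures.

CYP3A4: 0.17 × 0.04 = 0.0068
CYP2C9: 0.63 (unchanged)
Other: 0.2 (unchanged)
Relative clearance = 0.0068 + 0.63 + 0.2 = 0.8368.
With dosing unchanged, AUC scales as 1/CL: 1740 / 0.8368 = 2.1 × 10³ mg·h/L.

2.1 × 10³ mg·h/L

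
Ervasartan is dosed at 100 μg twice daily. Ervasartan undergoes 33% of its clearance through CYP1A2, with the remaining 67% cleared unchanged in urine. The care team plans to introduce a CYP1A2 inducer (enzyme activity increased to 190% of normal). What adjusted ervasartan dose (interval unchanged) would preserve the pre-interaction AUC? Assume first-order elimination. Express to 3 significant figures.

130 μg

CYP1A2: 0.33 × 1.9 = 0.627
Other: 0.67 (unchanged)
Relative clearance = 0.627 + 0.67 = 1.297.
Exposure is unchanged when dose changes in proportion to clearance. New dose = 100 μg × 1.297 = 130 μg.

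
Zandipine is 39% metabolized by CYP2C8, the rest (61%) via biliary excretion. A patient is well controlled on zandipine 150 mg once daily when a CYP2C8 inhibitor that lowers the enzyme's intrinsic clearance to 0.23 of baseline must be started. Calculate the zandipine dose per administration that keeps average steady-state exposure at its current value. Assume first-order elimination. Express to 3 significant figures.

105 mg

The CYP2C8 pathway (39% of clearance) falls to 0.23× activity: 0.39 × 0.23 = 0.0897.
Non-CYP routes (61%) are unchanged.
CL_new/CL_old = 0.0897 + 0.61 = 0.6997.
Css,avg = (dose rate)/CL, so holding Css fixed requires dose ∝ CL: 150 × 0.6997 = 105 mg.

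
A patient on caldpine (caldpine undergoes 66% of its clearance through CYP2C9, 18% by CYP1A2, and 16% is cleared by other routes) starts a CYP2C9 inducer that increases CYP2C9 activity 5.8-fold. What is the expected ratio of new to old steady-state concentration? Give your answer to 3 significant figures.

0.240

The CYP2C9 pathway (66% of clearance) increases to 5.8× activity: 0.66 × 5.8 = 3.828.
CYP1A2 (18%) and the residual 16% are unaffected.
Relative clearance = 3.828 + 0.18 + 0.16 = 4.168.
Since steady-state concentration ∝ 1/CL, the ratio is 1 / 4.168 = 0.240.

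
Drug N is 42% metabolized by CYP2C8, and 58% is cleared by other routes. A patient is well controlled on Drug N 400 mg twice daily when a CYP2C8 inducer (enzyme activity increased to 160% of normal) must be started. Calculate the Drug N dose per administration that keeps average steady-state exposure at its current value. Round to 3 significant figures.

501 mg

CYP2C8: 0.42 × 1.6 = 0.672
Other: 0.58 (unchanged)
New clearance relative to baseline: 0.672 + 0.58 = 1.252.
Exposure is unchanged when dose changes in proportion to clearance. New dose = 400 mg × 1.252 = 501 mg.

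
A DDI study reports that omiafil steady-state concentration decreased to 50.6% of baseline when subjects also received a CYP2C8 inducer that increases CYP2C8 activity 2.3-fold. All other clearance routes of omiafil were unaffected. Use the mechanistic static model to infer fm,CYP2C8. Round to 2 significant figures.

CL'/CL = 1 / 0.506 = 1.976
2.3·fm + (1 − fm) = 1.976
fm = (1.976 − 1) / (2.3 − 1) = 0.75

0.75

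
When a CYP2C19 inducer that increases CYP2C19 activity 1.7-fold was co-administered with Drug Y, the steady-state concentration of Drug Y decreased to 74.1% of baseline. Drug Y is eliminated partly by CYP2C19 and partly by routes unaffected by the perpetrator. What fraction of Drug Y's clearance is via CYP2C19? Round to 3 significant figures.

Let x = fm,CYP2C19. Because steady-state concentration ∝ 1/CL, relative clearance rose to 1/0.741 = 1.35.
Setting x·1.7 + (1 − x) = 1.35 and solving: x = (1.35 − 1)/(1.7 − 1) = 0.499.

0.499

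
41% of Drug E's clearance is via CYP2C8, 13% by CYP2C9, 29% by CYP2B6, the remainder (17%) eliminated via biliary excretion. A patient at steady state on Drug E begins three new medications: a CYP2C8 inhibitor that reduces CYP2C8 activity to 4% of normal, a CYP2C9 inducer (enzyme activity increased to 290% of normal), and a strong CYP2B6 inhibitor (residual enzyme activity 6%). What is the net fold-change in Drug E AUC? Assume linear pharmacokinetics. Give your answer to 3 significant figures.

The CYP2C8 pathway (41% of clearance) is reduced to 0.04× activity: 0.41 × 0.04 = 0.0164.
The CYP2C9 pathway (13% of clearance) is boosted to 2.9× activity: 0.13 × 2.9 = 0.377.
The CYP2B6 pathway (29% of clearance) drops to 0.06× activity: 0.29 × 0.06 = 0.0174.
Non-CYP routes (17%) are unchanged.
CL_new/CL_old = 0.0164 + 0.377 + 0.0174 + 0.17 = 0.5808.
AUC ∝ 1/CL: fold-change = 1 / 0.5808 = 1.72.

1.72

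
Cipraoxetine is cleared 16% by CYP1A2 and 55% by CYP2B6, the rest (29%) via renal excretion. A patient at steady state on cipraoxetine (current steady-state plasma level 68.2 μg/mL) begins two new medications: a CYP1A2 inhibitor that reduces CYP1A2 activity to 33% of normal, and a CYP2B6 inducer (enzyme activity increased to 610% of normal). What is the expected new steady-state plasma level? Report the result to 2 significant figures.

18 μg/mL

CYP1A2: 0.16 × 0.33 = 0.0528
CYP2B6: 0.55 × 6.1 = 3.355
Other: 0.29 (unchanged)
Relative clearance = 0.0528 + 3.355 + 0.29 = 3.6978.
Steady-state plasma level ∝ 1/CL: new value = 68.2 / 3.6978 = 18 μg/mL.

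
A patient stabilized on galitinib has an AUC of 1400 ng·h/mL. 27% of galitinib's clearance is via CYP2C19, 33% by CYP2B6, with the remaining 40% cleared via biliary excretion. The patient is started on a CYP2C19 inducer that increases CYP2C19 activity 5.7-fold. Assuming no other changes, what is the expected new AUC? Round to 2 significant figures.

6.2 × 10² ng·h/mL

The CYP2C19 pathway (27% of clearance) rises to 5.7× activity: 0.27 × 5.7 = 1.539.
CYP2B6 (33%) and the residual 40% are unaffected.
New clearance relative to baseline: 1.539 + 0.33 + 0.4 = 2.269.
AUC ∝ 1/CL, so new value = 1400 / 2.269 = 6.2 × 10² ng·h/mL.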